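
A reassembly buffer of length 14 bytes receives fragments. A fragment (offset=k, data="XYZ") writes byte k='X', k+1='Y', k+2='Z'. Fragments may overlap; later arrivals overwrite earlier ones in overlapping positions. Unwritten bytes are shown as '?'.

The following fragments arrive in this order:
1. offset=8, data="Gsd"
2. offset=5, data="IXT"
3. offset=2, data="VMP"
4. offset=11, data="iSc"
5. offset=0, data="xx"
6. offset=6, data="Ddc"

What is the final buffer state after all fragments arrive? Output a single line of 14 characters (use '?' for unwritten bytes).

Answer: xxVMPIDdcsdiSc

Derivation:
Fragment 1: offset=8 data="Gsd" -> buffer=????????Gsd???
Fragment 2: offset=5 data="IXT" -> buffer=?????IXTGsd???
Fragment 3: offset=2 data="VMP" -> buffer=??VMPIXTGsd???
Fragment 4: offset=11 data="iSc" -> buffer=??VMPIXTGsdiSc
Fragment 5: offset=0 data="xx" -> buffer=xxVMPIXTGsdiSc
Fragment 6: offset=6 data="Ddc" -> buffer=xxVMPIDdcsdiSc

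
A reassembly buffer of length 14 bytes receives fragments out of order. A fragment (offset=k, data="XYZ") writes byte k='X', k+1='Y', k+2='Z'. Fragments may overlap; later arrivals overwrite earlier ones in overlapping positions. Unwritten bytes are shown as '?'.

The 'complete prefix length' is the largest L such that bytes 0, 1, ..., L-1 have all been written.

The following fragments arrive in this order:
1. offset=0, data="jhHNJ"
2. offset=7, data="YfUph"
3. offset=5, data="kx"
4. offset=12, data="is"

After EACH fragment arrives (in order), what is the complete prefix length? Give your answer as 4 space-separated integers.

Answer: 5 5 12 14

Derivation:
Fragment 1: offset=0 data="jhHNJ" -> buffer=jhHNJ????????? -> prefix_len=5
Fragment 2: offset=7 data="YfUph" -> buffer=jhHNJ??YfUph?? -> prefix_len=5
Fragment 3: offset=5 data="kx" -> buffer=jhHNJkxYfUph?? -> prefix_len=12
Fragment 4: offset=12 data="is" -> buffer=jhHNJkxYfUphis -> prefix_len=14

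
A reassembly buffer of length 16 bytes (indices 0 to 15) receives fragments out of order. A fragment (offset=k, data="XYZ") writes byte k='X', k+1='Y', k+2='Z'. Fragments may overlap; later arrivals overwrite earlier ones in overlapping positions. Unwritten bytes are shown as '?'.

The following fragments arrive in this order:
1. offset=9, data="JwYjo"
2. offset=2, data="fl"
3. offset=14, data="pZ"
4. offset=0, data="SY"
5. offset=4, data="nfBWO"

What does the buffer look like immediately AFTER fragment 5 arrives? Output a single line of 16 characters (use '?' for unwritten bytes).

Answer: SYflnfBWOJwYjopZ

Derivation:
Fragment 1: offset=9 data="JwYjo" -> buffer=?????????JwYjo??
Fragment 2: offset=2 data="fl" -> buffer=??fl?????JwYjo??
Fragment 3: offset=14 data="pZ" -> buffer=??fl?????JwYjopZ
Fragment 4: offset=0 data="SY" -> buffer=SYfl?????JwYjopZ
Fragment 5: offset=4 data="nfBWO" -> buffer=SYflnfBWOJwYjopZ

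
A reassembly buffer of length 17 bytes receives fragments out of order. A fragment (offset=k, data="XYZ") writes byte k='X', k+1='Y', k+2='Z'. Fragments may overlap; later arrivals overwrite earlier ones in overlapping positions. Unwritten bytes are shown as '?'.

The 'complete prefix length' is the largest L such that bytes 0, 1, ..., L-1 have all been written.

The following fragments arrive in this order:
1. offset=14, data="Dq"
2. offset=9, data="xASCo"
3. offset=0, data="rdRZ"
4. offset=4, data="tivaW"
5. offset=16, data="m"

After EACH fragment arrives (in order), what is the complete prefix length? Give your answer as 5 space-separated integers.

Answer: 0 0 4 16 17

Derivation:
Fragment 1: offset=14 data="Dq" -> buffer=??????????????Dq? -> prefix_len=0
Fragment 2: offset=9 data="xASCo" -> buffer=?????????xASCoDq? -> prefix_len=0
Fragment 3: offset=0 data="rdRZ" -> buffer=rdRZ?????xASCoDq? -> prefix_len=4
Fragment 4: offset=4 data="tivaW" -> buffer=rdRZtivaWxASCoDq? -> prefix_len=16
Fragment 5: offset=16 data="m" -> buffer=rdRZtivaWxASCoDqm -> prefix_len=17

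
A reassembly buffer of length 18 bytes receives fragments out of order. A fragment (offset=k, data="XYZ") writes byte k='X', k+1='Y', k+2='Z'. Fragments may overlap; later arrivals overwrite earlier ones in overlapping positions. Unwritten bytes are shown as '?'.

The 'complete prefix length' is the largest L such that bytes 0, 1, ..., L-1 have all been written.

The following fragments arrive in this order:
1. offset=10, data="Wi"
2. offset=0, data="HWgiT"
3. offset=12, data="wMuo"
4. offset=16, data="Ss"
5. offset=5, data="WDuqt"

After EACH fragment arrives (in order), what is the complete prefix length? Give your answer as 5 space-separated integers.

Answer: 0 5 5 5 18

Derivation:
Fragment 1: offset=10 data="Wi" -> buffer=??????????Wi?????? -> prefix_len=0
Fragment 2: offset=0 data="HWgiT" -> buffer=HWgiT?????Wi?????? -> prefix_len=5
Fragment 3: offset=12 data="wMuo" -> buffer=HWgiT?????WiwMuo?? -> prefix_len=5
Fragment 4: offset=16 data="Ss" -> buffer=HWgiT?????WiwMuoSs -> prefix_len=5
Fragment 5: offset=5 data="WDuqt" -> buffer=HWgiTWDuqtWiwMuoSs -> prefix_len=18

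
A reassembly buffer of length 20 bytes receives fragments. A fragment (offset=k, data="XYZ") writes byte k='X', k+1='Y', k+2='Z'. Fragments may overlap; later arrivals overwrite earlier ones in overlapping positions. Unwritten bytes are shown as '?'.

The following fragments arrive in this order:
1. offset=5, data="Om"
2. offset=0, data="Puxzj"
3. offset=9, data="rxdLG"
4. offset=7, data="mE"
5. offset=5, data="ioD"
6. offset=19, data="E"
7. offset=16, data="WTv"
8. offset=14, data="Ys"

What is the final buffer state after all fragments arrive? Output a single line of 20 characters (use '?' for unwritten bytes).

Answer: PuxzjioDErxdLGYsWTvE

Derivation:
Fragment 1: offset=5 data="Om" -> buffer=?????Om?????????????
Fragment 2: offset=0 data="Puxzj" -> buffer=PuxzjOm?????????????
Fragment 3: offset=9 data="rxdLG" -> buffer=PuxzjOm??rxdLG??????
Fragment 4: offset=7 data="mE" -> buffer=PuxzjOmmErxdLG??????
Fragment 5: offset=5 data="ioD" -> buffer=PuxzjioDErxdLG??????
Fragment 6: offset=19 data="E" -> buffer=PuxzjioDErxdLG?????E
Fragment 7: offset=16 data="WTv" -> buffer=PuxzjioDErxdLG??WTvE
Fragment 8: offset=14 data="Ys" -> buffer=PuxzjioDErxdLGYsWTvE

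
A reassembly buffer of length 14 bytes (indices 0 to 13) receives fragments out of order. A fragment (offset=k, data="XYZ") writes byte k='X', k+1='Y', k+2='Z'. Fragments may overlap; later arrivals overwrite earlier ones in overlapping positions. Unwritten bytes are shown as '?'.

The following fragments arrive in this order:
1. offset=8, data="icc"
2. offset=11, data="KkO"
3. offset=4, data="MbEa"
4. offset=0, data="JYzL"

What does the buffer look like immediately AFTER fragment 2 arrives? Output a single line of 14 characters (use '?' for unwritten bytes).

Fragment 1: offset=8 data="icc" -> buffer=????????icc???
Fragment 2: offset=11 data="KkO" -> buffer=????????iccKkO

Answer: ????????iccKkO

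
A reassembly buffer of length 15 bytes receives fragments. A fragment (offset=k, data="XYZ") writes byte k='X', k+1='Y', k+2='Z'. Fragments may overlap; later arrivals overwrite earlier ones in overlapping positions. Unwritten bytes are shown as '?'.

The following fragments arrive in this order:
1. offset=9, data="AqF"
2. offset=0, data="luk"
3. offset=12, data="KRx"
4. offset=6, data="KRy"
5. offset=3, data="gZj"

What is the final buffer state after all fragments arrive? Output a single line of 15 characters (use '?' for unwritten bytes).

Answer: lukgZjKRyAqFKRx

Derivation:
Fragment 1: offset=9 data="AqF" -> buffer=?????????AqF???
Fragment 2: offset=0 data="luk" -> buffer=luk??????AqF???
Fragment 3: offset=12 data="KRx" -> buffer=luk??????AqFKRx
Fragment 4: offset=6 data="KRy" -> buffer=luk???KRyAqFKRx
Fragment 5: offset=3 data="gZj" -> buffer=lukgZjKRyAqFKRx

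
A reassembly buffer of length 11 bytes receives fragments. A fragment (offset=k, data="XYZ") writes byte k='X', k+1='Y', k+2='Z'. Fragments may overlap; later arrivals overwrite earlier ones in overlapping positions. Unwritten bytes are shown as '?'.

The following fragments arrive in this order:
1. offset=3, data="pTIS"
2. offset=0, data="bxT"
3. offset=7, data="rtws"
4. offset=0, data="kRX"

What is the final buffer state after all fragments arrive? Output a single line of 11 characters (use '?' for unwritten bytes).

Fragment 1: offset=3 data="pTIS" -> buffer=???pTIS????
Fragment 2: offset=0 data="bxT" -> buffer=bxTpTIS????
Fragment 3: offset=7 data="rtws" -> buffer=bxTpTISrtws
Fragment 4: offset=0 data="kRX" -> buffer=kRXpTISrtws

Answer: kRXpTISrtws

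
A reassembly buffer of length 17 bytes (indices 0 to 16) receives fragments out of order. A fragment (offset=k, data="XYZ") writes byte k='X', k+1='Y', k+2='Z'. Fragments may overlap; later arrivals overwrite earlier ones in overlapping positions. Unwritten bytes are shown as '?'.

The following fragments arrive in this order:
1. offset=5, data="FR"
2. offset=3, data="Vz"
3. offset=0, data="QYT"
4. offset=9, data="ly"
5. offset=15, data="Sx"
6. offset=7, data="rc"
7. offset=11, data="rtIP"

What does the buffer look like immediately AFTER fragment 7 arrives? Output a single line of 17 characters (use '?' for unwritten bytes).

Fragment 1: offset=5 data="FR" -> buffer=?????FR??????????
Fragment 2: offset=3 data="Vz" -> buffer=???VzFR??????????
Fragment 3: offset=0 data="QYT" -> buffer=QYTVzFR??????????
Fragment 4: offset=9 data="ly" -> buffer=QYTVzFR??ly??????
Fragment 5: offset=15 data="Sx" -> buffer=QYTVzFR??ly????Sx
Fragment 6: offset=7 data="rc" -> buffer=QYTVzFRrcly????Sx
Fragment 7: offset=11 data="rtIP" -> buffer=QYTVzFRrclyrtIPSx

Answer: QYTVzFRrclyrtIPSx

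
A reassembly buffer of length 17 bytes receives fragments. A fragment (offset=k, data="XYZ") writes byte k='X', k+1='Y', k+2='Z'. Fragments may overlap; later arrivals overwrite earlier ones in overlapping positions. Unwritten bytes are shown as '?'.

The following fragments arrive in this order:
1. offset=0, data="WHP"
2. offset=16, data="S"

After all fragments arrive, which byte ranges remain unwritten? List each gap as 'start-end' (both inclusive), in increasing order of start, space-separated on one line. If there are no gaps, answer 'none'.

Answer: 3-15

Derivation:
Fragment 1: offset=0 len=3
Fragment 2: offset=16 len=1
Gaps: 3-15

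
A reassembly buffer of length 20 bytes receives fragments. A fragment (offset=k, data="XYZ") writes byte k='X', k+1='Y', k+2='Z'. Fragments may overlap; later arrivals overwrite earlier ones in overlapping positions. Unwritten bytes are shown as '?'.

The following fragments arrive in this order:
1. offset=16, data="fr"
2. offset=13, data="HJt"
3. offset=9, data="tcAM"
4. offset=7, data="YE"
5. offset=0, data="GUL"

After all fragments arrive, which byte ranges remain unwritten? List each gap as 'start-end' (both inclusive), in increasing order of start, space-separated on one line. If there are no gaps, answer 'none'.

Answer: 3-6 18-19

Derivation:
Fragment 1: offset=16 len=2
Fragment 2: offset=13 len=3
Fragment 3: offset=9 len=4
Fragment 4: offset=7 len=2
Fragment 5: offset=0 len=3
Gaps: 3-6 18-19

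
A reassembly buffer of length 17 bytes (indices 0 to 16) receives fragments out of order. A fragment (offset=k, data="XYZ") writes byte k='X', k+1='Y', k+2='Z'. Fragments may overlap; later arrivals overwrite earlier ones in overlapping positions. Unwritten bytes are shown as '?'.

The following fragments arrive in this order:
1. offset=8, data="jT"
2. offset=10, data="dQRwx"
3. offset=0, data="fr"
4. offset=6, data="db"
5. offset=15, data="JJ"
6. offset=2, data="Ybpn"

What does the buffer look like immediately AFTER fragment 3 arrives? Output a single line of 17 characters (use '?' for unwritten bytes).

Answer: fr??????jTdQRwx??

Derivation:
Fragment 1: offset=8 data="jT" -> buffer=????????jT???????
Fragment 2: offset=10 data="dQRwx" -> buffer=????????jTdQRwx??
Fragment 3: offset=0 data="fr" -> buffer=fr??????jTdQRwx??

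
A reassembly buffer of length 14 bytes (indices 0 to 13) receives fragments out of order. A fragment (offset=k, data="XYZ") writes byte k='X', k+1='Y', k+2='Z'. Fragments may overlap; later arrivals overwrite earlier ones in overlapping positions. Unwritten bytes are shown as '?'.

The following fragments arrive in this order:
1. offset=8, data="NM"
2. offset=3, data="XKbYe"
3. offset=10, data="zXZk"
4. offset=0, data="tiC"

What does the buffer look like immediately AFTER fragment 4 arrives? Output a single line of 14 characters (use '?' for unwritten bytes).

Fragment 1: offset=8 data="NM" -> buffer=????????NM????
Fragment 2: offset=3 data="XKbYe" -> buffer=???XKbYeNM????
Fragment 3: offset=10 data="zXZk" -> buffer=???XKbYeNMzXZk
Fragment 4: offset=0 data="tiC" -> buffer=tiCXKbYeNMzXZk

Answer: tiCXKbYeNMzXZk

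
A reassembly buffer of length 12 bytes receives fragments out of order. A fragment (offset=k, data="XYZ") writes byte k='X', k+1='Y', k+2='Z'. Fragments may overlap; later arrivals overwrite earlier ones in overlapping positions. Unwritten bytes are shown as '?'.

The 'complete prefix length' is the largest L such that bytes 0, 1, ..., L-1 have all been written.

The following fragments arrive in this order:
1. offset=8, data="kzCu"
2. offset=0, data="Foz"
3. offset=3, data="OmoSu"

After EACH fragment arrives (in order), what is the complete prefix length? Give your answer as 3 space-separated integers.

Fragment 1: offset=8 data="kzCu" -> buffer=????????kzCu -> prefix_len=0
Fragment 2: offset=0 data="Foz" -> buffer=Foz?????kzCu -> prefix_len=3
Fragment 3: offset=3 data="OmoSu" -> buffer=FozOmoSukzCu -> prefix_len=12

Answer: 0 3 12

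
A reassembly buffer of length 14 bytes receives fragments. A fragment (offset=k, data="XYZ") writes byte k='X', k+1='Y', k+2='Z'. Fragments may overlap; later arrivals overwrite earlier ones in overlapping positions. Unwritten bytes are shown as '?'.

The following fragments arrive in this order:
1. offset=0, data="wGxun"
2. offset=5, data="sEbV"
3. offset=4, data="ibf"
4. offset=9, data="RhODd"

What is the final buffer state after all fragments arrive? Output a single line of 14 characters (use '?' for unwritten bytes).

Answer: wGxuibfbVRhODd

Derivation:
Fragment 1: offset=0 data="wGxun" -> buffer=wGxun?????????
Fragment 2: offset=5 data="sEbV" -> buffer=wGxunsEbV?????
Fragment 3: offset=4 data="ibf" -> buffer=wGxuibfbV?????
Fragment 4: offset=9 data="RhODd" -> buffer=wGxuibfbVRhODd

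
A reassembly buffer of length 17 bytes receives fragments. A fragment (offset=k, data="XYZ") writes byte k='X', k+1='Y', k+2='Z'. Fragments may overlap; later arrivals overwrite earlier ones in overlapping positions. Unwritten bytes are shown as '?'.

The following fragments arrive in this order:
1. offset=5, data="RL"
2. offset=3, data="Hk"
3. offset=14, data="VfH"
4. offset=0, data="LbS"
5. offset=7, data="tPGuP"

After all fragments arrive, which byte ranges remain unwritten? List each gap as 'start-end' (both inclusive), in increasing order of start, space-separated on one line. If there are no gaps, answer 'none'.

Answer: 12-13

Derivation:
Fragment 1: offset=5 len=2
Fragment 2: offset=3 len=2
Fragment 3: offset=14 len=3
Fragment 4: offset=0 len=3
Fragment 5: offset=7 len=5
Gaps: 12-13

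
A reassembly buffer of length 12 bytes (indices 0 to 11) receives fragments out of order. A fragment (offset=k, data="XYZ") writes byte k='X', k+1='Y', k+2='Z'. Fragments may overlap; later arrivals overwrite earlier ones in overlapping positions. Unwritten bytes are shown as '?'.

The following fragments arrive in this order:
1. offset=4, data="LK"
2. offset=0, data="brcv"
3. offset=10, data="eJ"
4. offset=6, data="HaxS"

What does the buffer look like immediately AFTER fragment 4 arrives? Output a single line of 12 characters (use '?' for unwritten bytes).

Answer: brcvLKHaxSeJ

Derivation:
Fragment 1: offset=4 data="LK" -> buffer=????LK??????
Fragment 2: offset=0 data="brcv" -> buffer=brcvLK??????
Fragment 3: offset=10 data="eJ" -> buffer=brcvLK????eJ
Fragment 4: offset=6 data="HaxS" -> buffer=brcvLKHaxSeJ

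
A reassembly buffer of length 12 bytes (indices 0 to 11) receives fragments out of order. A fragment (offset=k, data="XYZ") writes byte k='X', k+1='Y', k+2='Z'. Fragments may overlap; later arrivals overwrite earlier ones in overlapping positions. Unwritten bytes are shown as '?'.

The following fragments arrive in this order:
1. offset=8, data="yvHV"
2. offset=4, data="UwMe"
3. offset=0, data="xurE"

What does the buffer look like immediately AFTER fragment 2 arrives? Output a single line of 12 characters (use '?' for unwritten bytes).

Fragment 1: offset=8 data="yvHV" -> buffer=????????yvHV
Fragment 2: offset=4 data="UwMe" -> buffer=????UwMeyvHV

Answer: ????UwMeyvHV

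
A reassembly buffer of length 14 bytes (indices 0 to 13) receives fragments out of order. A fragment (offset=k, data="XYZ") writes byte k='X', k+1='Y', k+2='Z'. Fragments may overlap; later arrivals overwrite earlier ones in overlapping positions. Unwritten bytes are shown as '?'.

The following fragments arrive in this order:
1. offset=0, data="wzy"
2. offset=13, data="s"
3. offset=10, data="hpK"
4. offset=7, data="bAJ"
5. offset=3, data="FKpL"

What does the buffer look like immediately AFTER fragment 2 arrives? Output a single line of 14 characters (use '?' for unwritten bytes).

Fragment 1: offset=0 data="wzy" -> buffer=wzy???????????
Fragment 2: offset=13 data="s" -> buffer=wzy??????????s

Answer: wzy??????????s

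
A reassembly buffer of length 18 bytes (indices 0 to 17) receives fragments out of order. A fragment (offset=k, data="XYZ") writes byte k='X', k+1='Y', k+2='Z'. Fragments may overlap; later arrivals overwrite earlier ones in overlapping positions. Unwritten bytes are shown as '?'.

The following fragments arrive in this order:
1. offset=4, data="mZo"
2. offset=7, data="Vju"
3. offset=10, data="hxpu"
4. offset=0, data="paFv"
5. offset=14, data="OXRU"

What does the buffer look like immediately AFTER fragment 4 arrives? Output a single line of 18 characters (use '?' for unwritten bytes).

Fragment 1: offset=4 data="mZo" -> buffer=????mZo???????????
Fragment 2: offset=7 data="Vju" -> buffer=????mZoVju????????
Fragment 3: offset=10 data="hxpu" -> buffer=????mZoVjuhxpu????
Fragment 4: offset=0 data="paFv" -> buffer=paFvmZoVjuhxpu????

Answer: paFvmZoVjuhxpu????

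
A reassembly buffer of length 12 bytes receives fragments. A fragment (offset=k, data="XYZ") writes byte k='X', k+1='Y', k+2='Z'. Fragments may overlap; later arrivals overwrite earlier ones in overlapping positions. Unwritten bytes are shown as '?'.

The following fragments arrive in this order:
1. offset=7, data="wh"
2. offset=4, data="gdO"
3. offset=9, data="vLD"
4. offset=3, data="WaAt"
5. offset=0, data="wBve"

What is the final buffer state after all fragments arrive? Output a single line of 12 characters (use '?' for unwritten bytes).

Answer: wBveaAtwhvLD

Derivation:
Fragment 1: offset=7 data="wh" -> buffer=???????wh???
Fragment 2: offset=4 data="gdO" -> buffer=????gdOwh???
Fragment 3: offset=9 data="vLD" -> buffer=????gdOwhvLD
Fragment 4: offset=3 data="WaAt" -> buffer=???WaAtwhvLD
Fragment 5: offset=0 data="wBve" -> buffer=wBveaAtwhvLD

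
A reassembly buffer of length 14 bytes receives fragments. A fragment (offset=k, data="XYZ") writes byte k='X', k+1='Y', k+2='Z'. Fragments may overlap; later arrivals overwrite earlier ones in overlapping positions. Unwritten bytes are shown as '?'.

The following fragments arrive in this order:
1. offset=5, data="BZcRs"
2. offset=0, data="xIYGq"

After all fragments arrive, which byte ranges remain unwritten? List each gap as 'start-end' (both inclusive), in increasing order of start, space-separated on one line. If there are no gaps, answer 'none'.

Answer: 10-13

Derivation:
Fragment 1: offset=5 len=5
Fragment 2: offset=0 len=5
Gaps: 10-13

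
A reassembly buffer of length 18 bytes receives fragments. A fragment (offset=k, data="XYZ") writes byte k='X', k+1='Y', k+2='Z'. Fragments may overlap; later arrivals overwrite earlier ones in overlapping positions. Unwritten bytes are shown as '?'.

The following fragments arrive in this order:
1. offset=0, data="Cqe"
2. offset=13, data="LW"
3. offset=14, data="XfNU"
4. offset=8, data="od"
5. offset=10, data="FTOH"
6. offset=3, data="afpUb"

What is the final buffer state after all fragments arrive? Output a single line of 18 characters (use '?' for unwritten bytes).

Answer: CqeafpUbodFTOHXfNU

Derivation:
Fragment 1: offset=0 data="Cqe" -> buffer=Cqe???????????????
Fragment 2: offset=13 data="LW" -> buffer=Cqe??????????LW???
Fragment 3: offset=14 data="XfNU" -> buffer=Cqe??????????LXfNU
Fragment 4: offset=8 data="od" -> buffer=Cqe?????od???LXfNU
Fragment 5: offset=10 data="FTOH" -> buffer=Cqe?????odFTOHXfNU
Fragment 6: offset=3 data="afpUb" -> buffer=CqeafpUbodFTOHXfNU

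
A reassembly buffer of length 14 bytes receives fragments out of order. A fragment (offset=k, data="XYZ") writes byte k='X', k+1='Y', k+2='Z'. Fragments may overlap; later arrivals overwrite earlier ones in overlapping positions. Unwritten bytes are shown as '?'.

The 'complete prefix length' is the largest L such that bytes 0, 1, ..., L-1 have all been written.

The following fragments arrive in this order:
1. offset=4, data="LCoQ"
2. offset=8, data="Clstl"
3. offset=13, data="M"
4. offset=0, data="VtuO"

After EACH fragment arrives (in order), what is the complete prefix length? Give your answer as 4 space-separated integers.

Answer: 0 0 0 14

Derivation:
Fragment 1: offset=4 data="LCoQ" -> buffer=????LCoQ?????? -> prefix_len=0
Fragment 2: offset=8 data="Clstl" -> buffer=????LCoQClstl? -> prefix_len=0
Fragment 3: offset=13 data="M" -> buffer=????LCoQClstlM -> prefix_len=0
Fragment 4: offset=0 data="VtuO" -> buffer=VtuOLCoQClstlM -> prefix_len=14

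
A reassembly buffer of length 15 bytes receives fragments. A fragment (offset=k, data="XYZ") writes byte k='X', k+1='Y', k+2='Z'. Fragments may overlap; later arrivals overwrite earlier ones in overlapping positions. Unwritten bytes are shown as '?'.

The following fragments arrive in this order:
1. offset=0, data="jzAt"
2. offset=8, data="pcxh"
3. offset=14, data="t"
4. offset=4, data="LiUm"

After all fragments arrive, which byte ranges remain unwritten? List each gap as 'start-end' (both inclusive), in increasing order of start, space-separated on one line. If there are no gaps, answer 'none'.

Answer: 12-13

Derivation:
Fragment 1: offset=0 len=4
Fragment 2: offset=8 len=4
Fragment 3: offset=14 len=1
Fragment 4: offset=4 len=4
Gaps: 12-13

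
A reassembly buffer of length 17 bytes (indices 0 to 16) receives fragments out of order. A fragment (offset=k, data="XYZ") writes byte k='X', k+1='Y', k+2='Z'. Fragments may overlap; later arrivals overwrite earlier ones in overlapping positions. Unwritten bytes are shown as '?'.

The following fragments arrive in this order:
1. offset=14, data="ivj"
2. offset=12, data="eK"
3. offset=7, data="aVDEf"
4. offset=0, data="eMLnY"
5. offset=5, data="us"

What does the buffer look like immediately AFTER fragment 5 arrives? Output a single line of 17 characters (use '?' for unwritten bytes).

Answer: eMLnYusaVDEfeKivj

Derivation:
Fragment 1: offset=14 data="ivj" -> buffer=??????????????ivj
Fragment 2: offset=12 data="eK" -> buffer=????????????eKivj
Fragment 3: offset=7 data="aVDEf" -> buffer=???????aVDEfeKivj
Fragment 4: offset=0 data="eMLnY" -> buffer=eMLnY??aVDEfeKivj
Fragment 5: offset=5 data="us" -> buffer=eMLnYusaVDEfeKivj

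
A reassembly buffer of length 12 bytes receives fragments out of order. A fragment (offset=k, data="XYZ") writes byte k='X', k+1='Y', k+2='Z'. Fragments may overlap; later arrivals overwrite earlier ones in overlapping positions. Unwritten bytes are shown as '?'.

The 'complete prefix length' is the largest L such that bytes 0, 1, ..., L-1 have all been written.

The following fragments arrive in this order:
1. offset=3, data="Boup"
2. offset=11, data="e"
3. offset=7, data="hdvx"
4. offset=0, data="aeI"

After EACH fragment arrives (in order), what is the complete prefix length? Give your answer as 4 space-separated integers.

Fragment 1: offset=3 data="Boup" -> buffer=???Boup????? -> prefix_len=0
Fragment 2: offset=11 data="e" -> buffer=???Boup????e -> prefix_len=0
Fragment 3: offset=7 data="hdvx" -> buffer=???Bouphdvxe -> prefix_len=0
Fragment 4: offset=0 data="aeI" -> buffer=aeIBouphdvxe -> prefix_len=12

Answer: 0 0 0 12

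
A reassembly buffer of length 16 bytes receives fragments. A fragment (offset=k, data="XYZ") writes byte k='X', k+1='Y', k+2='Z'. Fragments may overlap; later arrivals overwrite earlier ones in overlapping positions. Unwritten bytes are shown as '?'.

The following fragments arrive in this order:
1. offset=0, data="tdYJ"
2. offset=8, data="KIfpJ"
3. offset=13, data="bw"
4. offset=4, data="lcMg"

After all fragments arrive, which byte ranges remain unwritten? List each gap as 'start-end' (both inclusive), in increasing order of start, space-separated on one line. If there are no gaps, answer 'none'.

Fragment 1: offset=0 len=4
Fragment 2: offset=8 len=5
Fragment 3: offset=13 len=2
Fragment 4: offset=4 len=4
Gaps: 15-15

Answer: 15-15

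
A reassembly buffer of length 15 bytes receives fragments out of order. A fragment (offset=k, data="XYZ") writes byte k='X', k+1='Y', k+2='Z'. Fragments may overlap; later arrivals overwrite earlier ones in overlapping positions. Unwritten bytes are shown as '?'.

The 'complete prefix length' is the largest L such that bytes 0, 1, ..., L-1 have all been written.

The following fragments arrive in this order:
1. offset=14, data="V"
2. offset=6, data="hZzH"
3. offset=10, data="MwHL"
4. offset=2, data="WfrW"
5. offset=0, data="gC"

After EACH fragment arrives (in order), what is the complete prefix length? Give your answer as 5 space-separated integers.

Fragment 1: offset=14 data="V" -> buffer=??????????????V -> prefix_len=0
Fragment 2: offset=6 data="hZzH" -> buffer=??????hZzH????V -> prefix_len=0
Fragment 3: offset=10 data="MwHL" -> buffer=??????hZzHMwHLV -> prefix_len=0
Fragment 4: offset=2 data="WfrW" -> buffer=??WfrWhZzHMwHLV -> prefix_len=0
Fragment 5: offset=0 data="gC" -> buffer=gCWfrWhZzHMwHLV -> prefix_len=15

Answer: 0 0 0 0 15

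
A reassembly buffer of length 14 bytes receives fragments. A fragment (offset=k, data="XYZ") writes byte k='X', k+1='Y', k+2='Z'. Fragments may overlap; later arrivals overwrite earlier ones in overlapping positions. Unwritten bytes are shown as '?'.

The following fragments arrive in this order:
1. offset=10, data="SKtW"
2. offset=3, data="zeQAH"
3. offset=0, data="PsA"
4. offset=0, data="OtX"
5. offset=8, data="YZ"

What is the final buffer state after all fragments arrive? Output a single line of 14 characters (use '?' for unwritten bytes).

Fragment 1: offset=10 data="SKtW" -> buffer=??????????SKtW
Fragment 2: offset=3 data="zeQAH" -> buffer=???zeQAH??SKtW
Fragment 3: offset=0 data="PsA" -> buffer=PsAzeQAH??SKtW
Fragment 4: offset=0 data="OtX" -> buffer=OtXzeQAH??SKtW
Fragment 5: offset=8 data="YZ" -> buffer=OtXzeQAHYZSKtW

Answer: OtXzeQAHYZSKtW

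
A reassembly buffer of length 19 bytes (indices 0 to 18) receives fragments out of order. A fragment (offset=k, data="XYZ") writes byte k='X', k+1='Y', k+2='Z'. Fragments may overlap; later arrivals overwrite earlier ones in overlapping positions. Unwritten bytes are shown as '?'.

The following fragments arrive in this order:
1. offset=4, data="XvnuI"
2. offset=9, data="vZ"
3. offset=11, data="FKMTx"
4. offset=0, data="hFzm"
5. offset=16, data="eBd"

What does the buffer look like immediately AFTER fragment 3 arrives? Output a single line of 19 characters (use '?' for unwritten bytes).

Answer: ????XvnuIvZFKMTx???

Derivation:
Fragment 1: offset=4 data="XvnuI" -> buffer=????XvnuI??????????
Fragment 2: offset=9 data="vZ" -> buffer=????XvnuIvZ????????
Fragment 3: offset=11 data="FKMTx" -> buffer=????XvnuIvZFKMTx???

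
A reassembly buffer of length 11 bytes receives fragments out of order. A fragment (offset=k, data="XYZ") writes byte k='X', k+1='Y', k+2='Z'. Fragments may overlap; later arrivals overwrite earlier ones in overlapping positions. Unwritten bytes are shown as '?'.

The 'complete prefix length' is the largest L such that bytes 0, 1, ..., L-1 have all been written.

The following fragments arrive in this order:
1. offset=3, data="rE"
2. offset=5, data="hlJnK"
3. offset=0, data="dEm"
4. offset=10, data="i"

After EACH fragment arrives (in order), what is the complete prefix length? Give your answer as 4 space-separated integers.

Answer: 0 0 10 11

Derivation:
Fragment 1: offset=3 data="rE" -> buffer=???rE?????? -> prefix_len=0
Fragment 2: offset=5 data="hlJnK" -> buffer=???rEhlJnK? -> prefix_len=0
Fragment 3: offset=0 data="dEm" -> buffer=dEmrEhlJnK? -> prefix_len=10
Fragment 4: offset=10 data="i" -> buffer=dEmrEhlJnKi -> prefix_len=11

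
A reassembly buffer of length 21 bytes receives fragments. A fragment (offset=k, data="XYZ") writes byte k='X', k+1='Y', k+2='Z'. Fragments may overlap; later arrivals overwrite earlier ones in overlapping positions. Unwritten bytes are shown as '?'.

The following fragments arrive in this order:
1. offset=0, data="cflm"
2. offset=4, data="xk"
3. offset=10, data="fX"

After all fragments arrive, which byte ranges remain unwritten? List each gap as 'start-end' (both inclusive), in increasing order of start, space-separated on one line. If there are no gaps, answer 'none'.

Answer: 6-9 12-20

Derivation:
Fragment 1: offset=0 len=4
Fragment 2: offset=4 len=2
Fragment 3: offset=10 len=2
Gaps: 6-9 12-20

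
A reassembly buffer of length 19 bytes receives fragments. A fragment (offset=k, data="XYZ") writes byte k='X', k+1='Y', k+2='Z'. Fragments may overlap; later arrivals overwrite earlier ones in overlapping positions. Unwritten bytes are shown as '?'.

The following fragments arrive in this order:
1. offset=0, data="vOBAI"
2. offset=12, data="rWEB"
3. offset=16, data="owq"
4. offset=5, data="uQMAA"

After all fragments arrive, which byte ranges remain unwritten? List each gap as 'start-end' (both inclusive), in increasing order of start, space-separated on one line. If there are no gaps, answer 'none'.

Answer: 10-11

Derivation:
Fragment 1: offset=0 len=5
Fragment 2: offset=12 len=4
Fragment 3: offset=16 len=3
Fragment 4: offset=5 len=5
Gaps: 10-11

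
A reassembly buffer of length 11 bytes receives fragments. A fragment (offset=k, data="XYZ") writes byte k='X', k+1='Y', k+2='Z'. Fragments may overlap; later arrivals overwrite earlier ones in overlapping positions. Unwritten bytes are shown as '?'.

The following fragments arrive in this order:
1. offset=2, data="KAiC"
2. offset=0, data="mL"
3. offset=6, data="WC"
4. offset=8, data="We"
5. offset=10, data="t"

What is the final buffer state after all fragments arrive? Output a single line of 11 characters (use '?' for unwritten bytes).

Answer: mLKAiCWCWet

Derivation:
Fragment 1: offset=2 data="KAiC" -> buffer=??KAiC?????
Fragment 2: offset=0 data="mL" -> buffer=mLKAiC?????
Fragment 3: offset=6 data="WC" -> buffer=mLKAiCWC???
Fragment 4: offset=8 data="We" -> buffer=mLKAiCWCWe?
Fragment 5: offset=10 data="t" -> buffer=mLKAiCWCWet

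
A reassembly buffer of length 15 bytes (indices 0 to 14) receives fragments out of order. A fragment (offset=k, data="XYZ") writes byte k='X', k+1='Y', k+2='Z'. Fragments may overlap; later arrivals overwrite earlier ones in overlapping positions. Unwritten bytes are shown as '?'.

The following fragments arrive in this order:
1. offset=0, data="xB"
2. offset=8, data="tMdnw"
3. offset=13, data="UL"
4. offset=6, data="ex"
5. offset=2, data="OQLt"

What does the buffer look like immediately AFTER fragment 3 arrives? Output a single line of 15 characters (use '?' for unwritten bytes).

Fragment 1: offset=0 data="xB" -> buffer=xB?????????????
Fragment 2: offset=8 data="tMdnw" -> buffer=xB??????tMdnw??
Fragment 3: offset=13 data="UL" -> buffer=xB??????tMdnwUL

Answer: xB??????tMdnwUL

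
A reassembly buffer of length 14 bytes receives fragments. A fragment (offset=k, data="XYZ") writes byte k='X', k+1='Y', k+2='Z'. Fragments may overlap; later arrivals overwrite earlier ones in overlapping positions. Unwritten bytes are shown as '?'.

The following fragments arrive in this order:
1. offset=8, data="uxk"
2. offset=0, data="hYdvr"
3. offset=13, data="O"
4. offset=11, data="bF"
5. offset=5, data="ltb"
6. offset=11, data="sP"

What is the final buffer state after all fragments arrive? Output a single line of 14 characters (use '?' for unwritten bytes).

Fragment 1: offset=8 data="uxk" -> buffer=????????uxk???
Fragment 2: offset=0 data="hYdvr" -> buffer=hYdvr???uxk???
Fragment 3: offset=13 data="O" -> buffer=hYdvr???uxk??O
Fragment 4: offset=11 data="bF" -> buffer=hYdvr???uxkbFO
Fragment 5: offset=5 data="ltb" -> buffer=hYdvrltbuxkbFO
Fragment 6: offset=11 data="sP" -> buffer=hYdvrltbuxksPO

Answer: hYdvrltbuxksPO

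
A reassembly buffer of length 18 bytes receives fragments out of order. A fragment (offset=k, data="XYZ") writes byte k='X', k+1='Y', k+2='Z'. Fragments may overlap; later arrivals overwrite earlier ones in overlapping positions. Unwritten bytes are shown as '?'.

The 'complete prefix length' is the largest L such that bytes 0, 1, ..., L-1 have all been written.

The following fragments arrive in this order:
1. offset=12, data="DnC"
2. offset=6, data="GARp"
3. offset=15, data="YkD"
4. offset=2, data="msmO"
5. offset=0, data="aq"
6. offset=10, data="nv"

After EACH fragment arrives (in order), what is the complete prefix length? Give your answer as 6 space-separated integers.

Fragment 1: offset=12 data="DnC" -> buffer=????????????DnC??? -> prefix_len=0
Fragment 2: offset=6 data="GARp" -> buffer=??????GARp??DnC??? -> prefix_len=0
Fragment 3: offset=15 data="YkD" -> buffer=??????GARp??DnCYkD -> prefix_len=0
Fragment 4: offset=2 data="msmO" -> buffer=??msmOGARp??DnCYkD -> prefix_len=0
Fragment 5: offset=0 data="aq" -> buffer=aqmsmOGARp??DnCYkD -> prefix_len=10
Fragment 6: offset=10 data="nv" -> buffer=aqmsmOGARpnvDnCYkD -> prefix_len=18

Answer: 0 0 0 0 10 18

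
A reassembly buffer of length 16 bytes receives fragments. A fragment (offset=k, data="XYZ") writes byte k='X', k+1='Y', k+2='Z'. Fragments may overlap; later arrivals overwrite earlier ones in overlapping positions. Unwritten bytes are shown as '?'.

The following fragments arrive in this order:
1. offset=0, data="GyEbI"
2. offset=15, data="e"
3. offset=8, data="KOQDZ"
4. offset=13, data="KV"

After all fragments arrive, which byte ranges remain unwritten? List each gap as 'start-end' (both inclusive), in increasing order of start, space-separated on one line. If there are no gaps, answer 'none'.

Answer: 5-7

Derivation:
Fragment 1: offset=0 len=5
Fragment 2: offset=15 len=1
Fragment 3: offset=8 len=5
Fragment 4: offset=13 len=2
Gaps: 5-7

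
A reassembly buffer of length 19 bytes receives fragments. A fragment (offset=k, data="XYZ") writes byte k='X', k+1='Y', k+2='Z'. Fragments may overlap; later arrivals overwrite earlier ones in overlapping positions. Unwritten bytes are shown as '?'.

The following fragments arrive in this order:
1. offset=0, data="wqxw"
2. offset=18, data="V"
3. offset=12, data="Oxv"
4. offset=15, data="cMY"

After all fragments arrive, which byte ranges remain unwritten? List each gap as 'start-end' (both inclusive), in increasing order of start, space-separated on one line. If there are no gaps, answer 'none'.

Answer: 4-11

Derivation:
Fragment 1: offset=0 len=4
Fragment 2: offset=18 len=1
Fragment 3: offset=12 len=3
Fragment 4: offset=15 len=3
Gaps: 4-11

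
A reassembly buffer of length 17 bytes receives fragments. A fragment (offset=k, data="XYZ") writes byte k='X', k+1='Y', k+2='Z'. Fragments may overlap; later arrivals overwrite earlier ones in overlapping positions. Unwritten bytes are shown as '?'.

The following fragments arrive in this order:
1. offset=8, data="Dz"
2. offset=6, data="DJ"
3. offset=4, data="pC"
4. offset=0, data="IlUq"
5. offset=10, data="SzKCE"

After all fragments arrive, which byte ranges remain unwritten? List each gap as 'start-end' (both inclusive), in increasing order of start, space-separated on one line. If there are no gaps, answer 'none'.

Fragment 1: offset=8 len=2
Fragment 2: offset=6 len=2
Fragment 3: offset=4 len=2
Fragment 4: offset=0 len=4
Fragment 5: offset=10 len=5
Gaps: 15-16

Answer: 15-16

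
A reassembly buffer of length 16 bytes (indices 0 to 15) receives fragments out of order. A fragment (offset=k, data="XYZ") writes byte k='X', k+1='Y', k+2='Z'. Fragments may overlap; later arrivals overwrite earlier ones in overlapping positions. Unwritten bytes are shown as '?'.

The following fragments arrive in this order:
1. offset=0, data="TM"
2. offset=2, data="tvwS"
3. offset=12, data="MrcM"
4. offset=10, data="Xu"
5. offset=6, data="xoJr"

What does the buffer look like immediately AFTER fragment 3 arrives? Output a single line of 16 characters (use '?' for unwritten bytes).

Answer: TMtvwS??????MrcM

Derivation:
Fragment 1: offset=0 data="TM" -> buffer=TM??????????????
Fragment 2: offset=2 data="tvwS" -> buffer=TMtvwS??????????
Fragment 3: offset=12 data="MrcM" -> buffer=TMtvwS??????MrcM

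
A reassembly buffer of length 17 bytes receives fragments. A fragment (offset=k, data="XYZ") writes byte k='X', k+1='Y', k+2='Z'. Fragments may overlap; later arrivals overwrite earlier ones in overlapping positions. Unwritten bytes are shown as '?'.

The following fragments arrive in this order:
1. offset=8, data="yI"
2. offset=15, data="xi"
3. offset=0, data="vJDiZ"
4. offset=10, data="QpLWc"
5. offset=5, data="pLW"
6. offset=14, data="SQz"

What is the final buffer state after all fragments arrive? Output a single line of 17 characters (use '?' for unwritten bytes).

Fragment 1: offset=8 data="yI" -> buffer=????????yI???????
Fragment 2: offset=15 data="xi" -> buffer=????????yI?????xi
Fragment 3: offset=0 data="vJDiZ" -> buffer=vJDiZ???yI?????xi
Fragment 4: offset=10 data="QpLWc" -> buffer=vJDiZ???yIQpLWcxi
Fragment 5: offset=5 data="pLW" -> buffer=vJDiZpLWyIQpLWcxi
Fragment 6: offset=14 data="SQz" -> buffer=vJDiZpLWyIQpLWSQz

Answer: vJDiZpLWyIQpLWSQz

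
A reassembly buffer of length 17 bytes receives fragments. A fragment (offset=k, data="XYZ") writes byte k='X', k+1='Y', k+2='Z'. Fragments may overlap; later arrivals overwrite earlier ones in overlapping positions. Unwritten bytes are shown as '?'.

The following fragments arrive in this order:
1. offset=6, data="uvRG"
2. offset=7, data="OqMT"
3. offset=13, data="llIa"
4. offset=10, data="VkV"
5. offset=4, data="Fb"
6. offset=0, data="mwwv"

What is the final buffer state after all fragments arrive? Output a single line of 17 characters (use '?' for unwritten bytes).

Fragment 1: offset=6 data="uvRG" -> buffer=??????uvRG???????
Fragment 2: offset=7 data="OqMT" -> buffer=??????uOqMT??????
Fragment 3: offset=13 data="llIa" -> buffer=??????uOqMT??llIa
Fragment 4: offset=10 data="VkV" -> buffer=??????uOqMVkVllIa
Fragment 5: offset=4 data="Fb" -> buffer=????FbuOqMVkVllIa
Fragment 6: offset=0 data="mwwv" -> buffer=mwwvFbuOqMVkVllIa

Answer: mwwvFbuOqMVkVllIa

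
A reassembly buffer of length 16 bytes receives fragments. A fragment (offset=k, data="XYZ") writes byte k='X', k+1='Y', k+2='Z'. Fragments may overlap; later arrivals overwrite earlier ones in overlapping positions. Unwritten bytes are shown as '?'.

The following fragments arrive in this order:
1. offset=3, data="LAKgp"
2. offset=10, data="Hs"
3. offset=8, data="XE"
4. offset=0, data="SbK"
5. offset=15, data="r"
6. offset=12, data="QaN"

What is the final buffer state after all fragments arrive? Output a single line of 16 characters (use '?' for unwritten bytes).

Fragment 1: offset=3 data="LAKgp" -> buffer=???LAKgp????????
Fragment 2: offset=10 data="Hs" -> buffer=???LAKgp??Hs????
Fragment 3: offset=8 data="XE" -> buffer=???LAKgpXEHs????
Fragment 4: offset=0 data="SbK" -> buffer=SbKLAKgpXEHs????
Fragment 5: offset=15 data="r" -> buffer=SbKLAKgpXEHs???r
Fragment 6: offset=12 data="QaN" -> buffer=SbKLAKgpXEHsQaNr

Answer: SbKLAKgpXEHsQaNr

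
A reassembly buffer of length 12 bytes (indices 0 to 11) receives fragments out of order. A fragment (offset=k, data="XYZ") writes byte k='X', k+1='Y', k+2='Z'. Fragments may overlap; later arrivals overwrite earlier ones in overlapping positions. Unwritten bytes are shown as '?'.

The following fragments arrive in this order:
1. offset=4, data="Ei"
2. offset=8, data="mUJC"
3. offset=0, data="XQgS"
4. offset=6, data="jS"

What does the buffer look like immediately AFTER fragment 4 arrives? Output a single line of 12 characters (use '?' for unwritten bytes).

Fragment 1: offset=4 data="Ei" -> buffer=????Ei??????
Fragment 2: offset=8 data="mUJC" -> buffer=????Ei??mUJC
Fragment 3: offset=0 data="XQgS" -> buffer=XQgSEi??mUJC
Fragment 4: offset=6 data="jS" -> buffer=XQgSEijSmUJC

Answer: XQgSEijSmUJC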